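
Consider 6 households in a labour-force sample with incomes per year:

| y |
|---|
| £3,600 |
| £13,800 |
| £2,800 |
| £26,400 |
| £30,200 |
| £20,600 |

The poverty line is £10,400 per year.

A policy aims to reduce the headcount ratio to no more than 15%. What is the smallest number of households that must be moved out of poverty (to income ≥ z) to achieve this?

2

2 of the 6 households are poor, so H = 2/6 = 0.333.
A headcount ratio of at most 15% allows at most ⌊0.15 × 6⌋ = 0 poor households.
So at least 2 − 0 = 2 must be lifted.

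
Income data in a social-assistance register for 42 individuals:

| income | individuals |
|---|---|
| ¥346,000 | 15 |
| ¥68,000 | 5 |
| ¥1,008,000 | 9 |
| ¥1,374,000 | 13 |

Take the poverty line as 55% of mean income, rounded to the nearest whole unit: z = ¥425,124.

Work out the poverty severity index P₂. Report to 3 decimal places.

0.096

Incomes under z: 5×¥68,000, 15×¥346,000 (q = 20 of N = 42).
Normalized shortfalls: (425124−68000)/425124 = 0.8400 (×5); (425124−346000)/425124 = 0.1861 (×15).
Squared: 0.7057 (×5); 0.0346 (×15).
Sum = 4.048001; P₂ = 4.048001 / 42 = 0.096.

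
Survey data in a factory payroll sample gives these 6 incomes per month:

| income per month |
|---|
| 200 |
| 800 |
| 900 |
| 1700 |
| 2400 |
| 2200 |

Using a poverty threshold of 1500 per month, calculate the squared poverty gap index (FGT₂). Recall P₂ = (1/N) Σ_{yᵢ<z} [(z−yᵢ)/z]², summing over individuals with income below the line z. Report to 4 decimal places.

0.1881

Below z: 200, 800, 900 (q = 3 of N = 6).
Normalized shortfalls: (1500−200)/1500 = 0.8667; (1500−800)/1500 = 0.4667; (1500−900)/1500 = 0.4000.
Squared: 0.7511; 0.2178; 0.1600.
Sum = 1.128889; P₂ = 1.128889 / 6 = 0.1881.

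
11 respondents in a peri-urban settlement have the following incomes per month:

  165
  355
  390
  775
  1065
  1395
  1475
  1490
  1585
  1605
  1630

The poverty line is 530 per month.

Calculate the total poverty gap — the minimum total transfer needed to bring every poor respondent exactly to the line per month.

Below the line: 165, 355, 390 (q = 3 of N = 11).
Individual gaps: 530−165 = 365; 530−355 = 175; 530−390 = 140.
Aggregate gap = 680.

680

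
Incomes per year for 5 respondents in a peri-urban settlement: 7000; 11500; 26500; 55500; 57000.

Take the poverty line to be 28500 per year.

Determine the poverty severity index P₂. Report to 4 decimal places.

0.1860

Incomes under z: 7000, 11500, 26500 (q = 3 of N = 5).
Shortfall ratios: (28500−7000)/28500 = 0.7544; (28500−11500)/28500 = 0.5965; (28500−26500)/28500 = 0.0702.
Squared: 0.5691; 0.3558; 0.0049.
Sum = 0.929825; P₂ = 0.929825 / 5 = 0.1860.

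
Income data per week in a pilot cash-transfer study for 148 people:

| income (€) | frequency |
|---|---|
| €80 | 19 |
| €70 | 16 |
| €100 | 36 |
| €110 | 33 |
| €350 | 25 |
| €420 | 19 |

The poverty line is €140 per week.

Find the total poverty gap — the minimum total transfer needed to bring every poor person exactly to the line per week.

€4,690

Poor units: 16×€70, 19×€80, 36×€100, 33×€110 (q = 104 of N = 148).
Individual gaps: 16×(140−70) = 1120; 19×(140−80) = 1140; 36×(140−100) = 1440; 33×(140−110) = 990.
Aggregate gap = €4,690.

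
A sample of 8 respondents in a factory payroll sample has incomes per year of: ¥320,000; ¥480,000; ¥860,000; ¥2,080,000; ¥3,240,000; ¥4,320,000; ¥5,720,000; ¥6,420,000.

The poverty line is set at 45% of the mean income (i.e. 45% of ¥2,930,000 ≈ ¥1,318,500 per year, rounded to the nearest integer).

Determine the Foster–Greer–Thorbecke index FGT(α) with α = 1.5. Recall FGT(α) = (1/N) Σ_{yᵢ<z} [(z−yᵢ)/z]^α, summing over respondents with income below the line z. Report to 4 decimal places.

Poor units: ¥320,000, ¥480,000, ¥860,000 (q = 3 of N = 8).
Shortfall ratios: (1318500−320000)/1318500 = 0.7573; (1318500−480000)/1318500 = 0.6359; (1318500−860000)/1318500 = 0.3477.
Raised to α = 1.5: 0.65903; 0.50715; 0.20506.
Sum = 1.371236; FGT(1.5) = 1.371236 / 8 = 0.1714.

0.1714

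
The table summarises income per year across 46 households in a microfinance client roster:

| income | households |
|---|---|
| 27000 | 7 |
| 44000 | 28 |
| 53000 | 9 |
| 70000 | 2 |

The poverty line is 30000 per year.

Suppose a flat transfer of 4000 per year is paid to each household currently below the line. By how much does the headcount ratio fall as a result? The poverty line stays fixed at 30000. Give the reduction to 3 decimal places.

0.152

Before: below the line — 7×27000; headcount ratio = 0.15217.
After the 4000 transfer: below the line — none; headcount ratio = 0.00000.
Reduction = 0.15217 − 0.00000 = 0.152.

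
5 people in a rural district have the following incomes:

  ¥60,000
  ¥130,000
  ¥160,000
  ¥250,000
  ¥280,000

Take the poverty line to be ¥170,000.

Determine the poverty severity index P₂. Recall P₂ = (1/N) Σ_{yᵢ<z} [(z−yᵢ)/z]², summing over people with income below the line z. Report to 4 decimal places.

Poor units: ¥60,000, ¥130,000, ¥160,000 (q = 3 of N = 5).
Shortfall ratios: (170000−60000)/170000 = 0.6471; (170000−130000)/170000 = 0.2353; (170000−160000)/170000 = 0.0588.
Squared: 0.4187; 0.0554; 0.0035.
Sum = 0.477509; P₂ = 0.477509 / 5 = 0.0955.

0.0955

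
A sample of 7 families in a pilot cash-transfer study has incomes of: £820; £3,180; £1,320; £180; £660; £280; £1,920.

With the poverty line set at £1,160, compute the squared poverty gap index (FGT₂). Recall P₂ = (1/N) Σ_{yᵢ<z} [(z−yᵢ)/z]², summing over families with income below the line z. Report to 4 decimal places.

0.2230

Below the line: £180, £280, £660, £820 (q = 4 of N = 7).
Shortfall ratios: (1160−180)/1160 = 0.8448; (1160−280)/1160 = 0.7586; (1160−660)/1160 = 0.4310; (1160−820)/1160 = 0.2931.
Squared: 0.7137; 0.5755; 0.1858; 0.0859.
Sum = 1.560939; P₂ = 1.560939 / 7 = 0.2230.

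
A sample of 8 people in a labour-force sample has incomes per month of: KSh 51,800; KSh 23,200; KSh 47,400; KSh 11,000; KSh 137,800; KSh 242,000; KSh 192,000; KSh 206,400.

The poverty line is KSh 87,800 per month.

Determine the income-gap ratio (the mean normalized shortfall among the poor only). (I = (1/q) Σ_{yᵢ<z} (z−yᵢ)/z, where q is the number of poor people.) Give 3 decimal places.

Below z: KSh 11,000, KSh 23,200, KSh 47,400, KSh 51,800 (q = 4 of N = 8).
Relative gaps: 0.8747, 0.7358, 0.4601, 0.4100; sum = 2.480638.
The income-gap ratio divides by q (the poor only): 2.480638 / 4 = 0.620.

0.620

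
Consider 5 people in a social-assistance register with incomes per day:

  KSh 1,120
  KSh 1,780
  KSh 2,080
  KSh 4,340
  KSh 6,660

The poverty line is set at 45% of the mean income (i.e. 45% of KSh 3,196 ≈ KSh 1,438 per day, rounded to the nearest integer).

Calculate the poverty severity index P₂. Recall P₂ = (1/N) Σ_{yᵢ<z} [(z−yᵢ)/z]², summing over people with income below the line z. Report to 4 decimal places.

0.0098

Poor units: KSh 1,120 (q = 1 of N = 5).
Shortfall ratios: (1438−1120)/1438 = 0.2211.
Squared: 0.0489.
Sum = 0.048903; P₂ = 0.048903 / 5 = 0.0098.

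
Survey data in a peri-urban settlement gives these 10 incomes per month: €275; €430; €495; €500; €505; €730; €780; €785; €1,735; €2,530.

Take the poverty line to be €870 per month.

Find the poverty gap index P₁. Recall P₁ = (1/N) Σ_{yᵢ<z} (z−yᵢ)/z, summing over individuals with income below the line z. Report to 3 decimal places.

0.283

Below z: €275, €430, €495, €500, €505, €730, €780, €785 (q = 8 of N = 10).
Normalized shortfalls: (870−275)/870 = 0.6839; (870−430)/870 = 0.5057; (870−495)/870 = 0.4310; (870−500)/870 = 0.4253; (870−505)/870 = 0.4195; (870−730)/870 = 0.1609; (870−780)/870 = 0.1034; (870−785)/870 = 0.0977.
Sum of shortfalls = 2.827586; P₁ averages over all N: 2.827586 / 10 = 0.283.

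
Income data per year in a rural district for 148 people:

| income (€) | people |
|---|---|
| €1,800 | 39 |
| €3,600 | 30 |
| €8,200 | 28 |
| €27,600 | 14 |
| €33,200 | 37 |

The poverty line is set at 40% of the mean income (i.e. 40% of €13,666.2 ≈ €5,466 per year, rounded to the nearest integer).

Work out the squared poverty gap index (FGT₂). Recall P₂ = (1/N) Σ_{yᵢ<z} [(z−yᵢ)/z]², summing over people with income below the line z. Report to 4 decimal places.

Poor units: 39×€1,800, 30×€3,600 (q = 69 of N = 148).
Relative gaps: (5466−1800)/5466 = 0.6707 (×39); (5466−3600)/5466 = 0.3414 (×30).
Squared: 0.4498 (×39); 0.1165 (×30).
Sum = 21.039531; P₂ = 21.039531 / 148 = 0.1422.

0.1422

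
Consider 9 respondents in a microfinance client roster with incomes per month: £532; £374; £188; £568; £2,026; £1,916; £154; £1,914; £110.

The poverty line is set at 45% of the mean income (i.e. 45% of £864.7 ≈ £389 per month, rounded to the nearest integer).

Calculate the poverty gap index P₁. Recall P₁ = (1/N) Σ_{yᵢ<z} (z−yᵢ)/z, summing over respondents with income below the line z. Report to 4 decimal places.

Poor units: £110, £154, £188, £374 (q = 4 of N = 9).
Relative gaps: (389−110)/389 = 0.7172; (389−154)/389 = 0.6041; (389−188)/389 = 0.5167; (389−374)/389 = 0.0386.
Sum of shortfalls = 1.876607; P₁ averages over all N: 1.876607 / 9 = 0.2085.

0.2085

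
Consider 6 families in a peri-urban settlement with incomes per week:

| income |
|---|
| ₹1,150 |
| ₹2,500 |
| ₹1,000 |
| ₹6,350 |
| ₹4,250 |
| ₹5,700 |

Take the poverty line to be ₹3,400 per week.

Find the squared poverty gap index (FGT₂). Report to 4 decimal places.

Incomes under z: ₹1,000, ₹1,150, ₹2,500 (q = 3 of N = 6).
Shortfall ratios: (3400−1000)/3400 = 0.7059; (3400−1150)/3400 = 0.6618; (3400−2500)/3400 = 0.2647.
Squared: 0.4983; 0.4379; 0.0701.
Sum = 1.006272; P₂ = 1.006272 / 6 = 0.1677.

0.1677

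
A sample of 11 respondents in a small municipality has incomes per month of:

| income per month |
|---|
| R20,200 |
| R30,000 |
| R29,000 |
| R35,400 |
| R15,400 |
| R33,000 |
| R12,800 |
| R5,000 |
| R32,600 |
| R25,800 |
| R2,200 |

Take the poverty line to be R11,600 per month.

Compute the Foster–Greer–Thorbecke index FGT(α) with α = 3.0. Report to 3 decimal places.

Below z: R2,200, R5,000 (q = 2 of N = 11).
Relative gaps: (11600−2200)/11600 = 0.8103; (11600−5000)/11600 = 0.5690.
Raised to α = 3.0: 0.53212; 0.18419.
Sum = 0.716307; FGT(3.0) = 0.716307 / 11 = 0.065.

0.065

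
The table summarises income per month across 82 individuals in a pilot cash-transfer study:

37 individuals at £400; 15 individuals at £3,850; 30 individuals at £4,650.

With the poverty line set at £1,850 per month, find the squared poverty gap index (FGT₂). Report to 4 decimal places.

Incomes under z: 37×£400 (q = 37 of N = 82).
Relative gaps: (1850−400)/1850 = 0.7838 (×37).
Squared: 0.6143 (×37).
Sum = 22.729730; P₂ = 22.729730 / 82 = 0.2772.

0.2772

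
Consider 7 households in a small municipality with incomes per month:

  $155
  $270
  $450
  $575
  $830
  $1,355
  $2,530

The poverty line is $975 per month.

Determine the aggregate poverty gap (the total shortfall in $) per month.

$2,595

Poor units: $155, $270, $450, $575, $830 (q = 5 of N = 7).
Individual gaps: 975−155 = 820; 975−270 = 705; 975−450 = 525; 975−575 = 400; 975−830 = 145.
Aggregate gap = $2,595.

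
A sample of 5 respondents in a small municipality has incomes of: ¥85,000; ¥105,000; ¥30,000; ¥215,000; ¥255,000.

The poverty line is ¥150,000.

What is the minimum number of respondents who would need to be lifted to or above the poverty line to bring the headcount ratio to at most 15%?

3

3 of the 5 respondents are poor, so H = 3/5 = 0.600.
A headcount ratio of at most 15% allows at most ⌊0.15 × 5⌋ = 0 poor respondents.
So at least 3 − 0 = 3 must be lifted.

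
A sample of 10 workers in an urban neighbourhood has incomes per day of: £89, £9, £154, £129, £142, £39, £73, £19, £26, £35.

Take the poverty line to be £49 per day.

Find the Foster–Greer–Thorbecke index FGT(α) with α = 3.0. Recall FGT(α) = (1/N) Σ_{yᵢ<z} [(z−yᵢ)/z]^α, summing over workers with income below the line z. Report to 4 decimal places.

Poor units: £9, £19, £26, £35, £39 (q = 5 of N = 10).
Gap ratios (z−y)/z: (49−9)/49 = 0.8163; (49−19)/49 = 0.6122; (49−26)/49 = 0.4694; (49−35)/49 = 0.2857; (49−39)/49 = 0.2041.
Raised to α = 3.0: 0.54399; 0.22950; 0.10342; 0.02332; 0.00850.
Sum = 0.908729; FGT(3.0) = 0.908729 / 10 = 0.0909.

0.0909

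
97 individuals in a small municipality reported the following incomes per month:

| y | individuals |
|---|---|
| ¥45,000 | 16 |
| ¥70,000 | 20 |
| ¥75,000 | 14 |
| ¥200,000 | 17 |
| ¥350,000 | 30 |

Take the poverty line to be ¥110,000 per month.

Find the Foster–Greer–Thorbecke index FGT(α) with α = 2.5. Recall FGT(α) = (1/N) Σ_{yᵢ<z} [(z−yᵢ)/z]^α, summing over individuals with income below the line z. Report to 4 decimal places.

Below z: 16×¥45,000, 20×¥70,000, 14×¥75,000 (q = 50 of N = 97).
Normalized shortfalls: (110000−45000)/110000 = 0.5909 (×16); (110000−70000)/110000 = 0.3636 (×20); (110000−75000)/110000 = 0.3182 (×14).
Raised to α = 2.5: 0.26841 (×16); 0.07974 (×20); 0.05711 (×14).
Sum = 6.688857; FGT(2.5) = 6.688857 / 97 = 0.0690.

0.0690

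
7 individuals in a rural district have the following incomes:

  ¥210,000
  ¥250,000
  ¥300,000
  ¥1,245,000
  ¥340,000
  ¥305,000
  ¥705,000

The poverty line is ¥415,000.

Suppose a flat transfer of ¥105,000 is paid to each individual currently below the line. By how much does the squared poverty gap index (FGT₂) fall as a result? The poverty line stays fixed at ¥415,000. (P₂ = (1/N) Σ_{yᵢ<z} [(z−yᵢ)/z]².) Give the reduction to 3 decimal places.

0.072

Before: below the line — ¥210,000, ¥250,000, ¥300,000, ¥305,000, ¥340,000; squared poverty gap index (FGT₂) = 0.08311.
After the ¥105,000 transfer: below the line — ¥315,000, ¥355,000, ¥405,000, ¥410,000; squared poverty gap index (FGT₂) = 0.01138.
Reduction = 0.08311 − 0.01138 = 0.072.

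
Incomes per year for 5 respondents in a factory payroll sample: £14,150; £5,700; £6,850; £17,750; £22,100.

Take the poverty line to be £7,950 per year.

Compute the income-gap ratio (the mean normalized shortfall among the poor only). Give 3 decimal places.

Below the line: £5,700, £6,850 (q = 2 of N = 5).
Relative gaps: 0.2830, 0.1384; sum = 0.421384.
The income-gap ratio divides by q (the poor only): 0.421384 / 2 = 0.211.

0.211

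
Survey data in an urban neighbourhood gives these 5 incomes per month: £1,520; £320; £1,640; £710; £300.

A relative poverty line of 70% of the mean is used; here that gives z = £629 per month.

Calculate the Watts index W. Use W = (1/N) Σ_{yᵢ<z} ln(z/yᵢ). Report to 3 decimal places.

0.283

Below the line: £300, £320 (q = 2 of N = 5).
Log gaps: ln(629/300) = 0.7403; ln(629/320) = 0.6758.
W = 1.416159 / 5 = 0.283.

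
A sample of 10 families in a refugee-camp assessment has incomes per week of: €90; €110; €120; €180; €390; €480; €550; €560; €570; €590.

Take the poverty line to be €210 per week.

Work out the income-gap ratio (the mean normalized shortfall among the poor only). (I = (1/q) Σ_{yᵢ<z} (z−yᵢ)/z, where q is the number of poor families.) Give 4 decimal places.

Incomes under z: €90, €110, €120, €180 (q = 4 of N = 10).
Relative gaps: 0.5714, 0.4762, 0.4286, 0.1429; sum = 1.619048.
The income-gap ratio divides by q (the poor only): 1.619048 / 4 = 0.4048.

0.4048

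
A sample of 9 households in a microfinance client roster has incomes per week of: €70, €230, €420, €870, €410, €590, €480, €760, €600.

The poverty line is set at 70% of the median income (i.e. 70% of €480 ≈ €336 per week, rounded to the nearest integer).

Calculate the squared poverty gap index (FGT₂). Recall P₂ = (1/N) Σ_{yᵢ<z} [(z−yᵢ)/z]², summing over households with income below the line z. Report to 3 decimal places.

Below z: €70, €230 (q = 2 of N = 9).
Gap ratios (z−y)/z: (336−70)/336 = 0.7917; (336−230)/336 = 0.3155.
Squared: 0.6267; 0.0995.
Sum = 0.726261; P₂ = 0.726261 / 9 = 0.081.

0.081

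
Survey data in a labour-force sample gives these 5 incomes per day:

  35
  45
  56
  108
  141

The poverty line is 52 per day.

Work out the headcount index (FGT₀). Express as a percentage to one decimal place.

2 of the 5 people have income below 52.
H = 2/5 = 40.0%.

40.0%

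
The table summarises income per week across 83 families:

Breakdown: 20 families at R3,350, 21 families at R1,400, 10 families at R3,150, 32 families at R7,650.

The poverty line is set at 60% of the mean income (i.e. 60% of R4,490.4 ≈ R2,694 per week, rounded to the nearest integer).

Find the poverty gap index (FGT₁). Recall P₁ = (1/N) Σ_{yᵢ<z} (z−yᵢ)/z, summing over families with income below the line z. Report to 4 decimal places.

Below the line: 21×R1,400 (q = 21 of N = 83).
Shortfall ratios: (2694−1400)/2694 = 0.4803 (×21).
Σ = 10.086860. Dividing by the full population N = 83 gives P₁ = 0.1215.

0.1215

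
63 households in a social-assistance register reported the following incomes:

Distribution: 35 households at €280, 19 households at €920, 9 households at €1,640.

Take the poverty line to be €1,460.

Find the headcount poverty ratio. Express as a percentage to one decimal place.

85.7%

54 of the 63 households have income below €1,460.
H = 54/63 = 85.7%.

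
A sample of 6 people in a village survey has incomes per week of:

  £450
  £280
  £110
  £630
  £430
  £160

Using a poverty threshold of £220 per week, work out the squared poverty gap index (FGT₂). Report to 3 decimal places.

0.054

Poor units: £110, £160 (q = 2 of N = 6).
Gap ratios (z−y)/z: (220−110)/220 = 0.5000; (220−160)/220 = 0.2727.
Squared: 0.2500; 0.0744.
Sum = 0.324380; P₂ = 0.324380 / 6 = 0.054.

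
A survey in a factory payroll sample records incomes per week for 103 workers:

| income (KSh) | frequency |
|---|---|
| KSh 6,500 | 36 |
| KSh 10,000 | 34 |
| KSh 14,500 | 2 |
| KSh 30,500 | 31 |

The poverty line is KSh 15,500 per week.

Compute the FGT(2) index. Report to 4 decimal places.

0.1595

Below the line: 36×KSh 6,500, 34×KSh 10,000, 2×KSh 14,500 (q = 72 of N = 103).
Relative gaps: (15500−6500)/15500 = 0.5806 (×36); (15500−10000)/15500 = 0.3548 (×34); (15500−14500)/15500 = 0.0645 (×2).
Squared: 0.3371 (×36); 0.1259 (×34); 0.0042 (×2).
Sum = 16.426639; P₂ = 16.426639 / 103 = 0.1595.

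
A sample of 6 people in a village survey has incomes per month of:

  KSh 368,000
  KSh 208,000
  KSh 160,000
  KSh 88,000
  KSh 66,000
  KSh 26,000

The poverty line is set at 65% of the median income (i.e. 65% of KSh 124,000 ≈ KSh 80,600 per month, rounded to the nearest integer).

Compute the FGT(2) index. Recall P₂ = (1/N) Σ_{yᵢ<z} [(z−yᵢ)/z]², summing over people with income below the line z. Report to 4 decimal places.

0.0820

Below the line: KSh 26,000, KSh 66,000 (q = 2 of N = 6).
Shortfall ratios: (80600−26000)/80600 = 0.6774; (80600−66000)/80600 = 0.1811.
Squared: 0.4589; 0.0328.
Sum = 0.491709; P₂ = 0.491709 / 6 = 0.0820.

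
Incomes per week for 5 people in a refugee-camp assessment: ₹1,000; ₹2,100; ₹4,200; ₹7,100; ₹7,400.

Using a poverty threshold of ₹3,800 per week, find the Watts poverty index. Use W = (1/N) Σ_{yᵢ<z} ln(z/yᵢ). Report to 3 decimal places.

Incomes under z: ₹1,000, ₹2,100 (q = 2 of N = 5).
ln(z/y) terms: ln(3800/1000) = 1.3350; ln(3800/2100) = 0.5931.
W = 1.928065 / 5 = 0.386.

0.386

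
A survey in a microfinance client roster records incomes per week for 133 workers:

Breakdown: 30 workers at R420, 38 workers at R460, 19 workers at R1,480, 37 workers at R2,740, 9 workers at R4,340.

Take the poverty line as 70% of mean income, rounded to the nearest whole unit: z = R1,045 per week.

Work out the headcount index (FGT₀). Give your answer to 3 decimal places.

0.511

68 of the 133 workers have income below R1,045.
H = 68/133 = 0.511.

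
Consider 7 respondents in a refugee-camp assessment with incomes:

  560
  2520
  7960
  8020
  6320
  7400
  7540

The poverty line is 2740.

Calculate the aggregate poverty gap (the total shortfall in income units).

2400

Incomes under z: 560, 2520 (q = 2 of N = 7).
Individual gaps: 2740−560 = 2180; 2740−2520 = 220.
Aggregate gap = 2400.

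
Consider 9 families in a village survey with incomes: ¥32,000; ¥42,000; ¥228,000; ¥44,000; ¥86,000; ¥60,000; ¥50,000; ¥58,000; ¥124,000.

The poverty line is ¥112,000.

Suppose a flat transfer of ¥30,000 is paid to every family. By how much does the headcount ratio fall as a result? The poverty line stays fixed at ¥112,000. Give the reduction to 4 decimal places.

0.1111

Before: below the line — ¥32,000, ¥42,000, ¥44,000, ¥50,000, ¥58,000, ¥60,000, ¥86,000; headcount ratio = 0.777778.
After the ¥30,000 transfer: below the line — ¥62,000, ¥72,000, ¥74,000, ¥80,000, ¥88,000, ¥90,000; headcount ratio = 0.666667.
Reduction = 0.777778 − 0.666667 = 0.1111.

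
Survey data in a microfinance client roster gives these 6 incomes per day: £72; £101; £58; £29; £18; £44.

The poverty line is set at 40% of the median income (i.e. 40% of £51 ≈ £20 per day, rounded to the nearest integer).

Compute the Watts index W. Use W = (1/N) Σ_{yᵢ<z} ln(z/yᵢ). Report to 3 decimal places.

0.018

Incomes under z: £18 (q = 1 of N = 6).
Log shortfalls: ln(20/18) = 0.1054.
W = 0.105361 / 6 = 0.018.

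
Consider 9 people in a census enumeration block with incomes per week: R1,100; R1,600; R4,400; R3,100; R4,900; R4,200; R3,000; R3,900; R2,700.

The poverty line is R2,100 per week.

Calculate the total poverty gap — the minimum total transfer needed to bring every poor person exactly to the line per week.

Poor units: R1,100, R1,600 (q = 2 of N = 9).
Individual gaps: 2100−1100 = 1000; 2100−1600 = 500.
Aggregate gap = R1,500.

R1,500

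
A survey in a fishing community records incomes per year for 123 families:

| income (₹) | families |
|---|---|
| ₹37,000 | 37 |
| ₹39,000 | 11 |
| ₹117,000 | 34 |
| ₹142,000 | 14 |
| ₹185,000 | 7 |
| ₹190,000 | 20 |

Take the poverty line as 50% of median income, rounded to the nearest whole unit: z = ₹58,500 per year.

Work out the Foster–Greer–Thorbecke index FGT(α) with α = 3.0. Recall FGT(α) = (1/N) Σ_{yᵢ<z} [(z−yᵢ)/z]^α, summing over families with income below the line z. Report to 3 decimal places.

Incomes under z: 37×₹37,000, 11×₹39,000 (q = 48 of N = 123).
Relative gaps: (58500−37000)/58500 = 0.3675 (×37); (58500−39000)/58500 = 0.3333 (×11).
Raised to α = 3.0: 0.04964 (×37); 0.03704 (×11).
Sum = 2.244155; FGT(3.0) = 2.244155 / 123 = 0.018.

0.018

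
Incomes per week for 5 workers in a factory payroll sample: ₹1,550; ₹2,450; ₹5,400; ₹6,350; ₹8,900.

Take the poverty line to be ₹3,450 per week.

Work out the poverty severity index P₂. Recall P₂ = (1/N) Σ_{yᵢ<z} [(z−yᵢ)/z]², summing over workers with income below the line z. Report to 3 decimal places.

Below the line: ₹1,550, ₹2,450 (q = 2 of N = 5).
Relative gaps: (3450−1550)/3450 = 0.5507; (3450−2450)/3450 = 0.2899.
Squared: 0.3033; 0.0840.
Sum = 0.387314; P₂ = 0.387314 / 5 = 0.077.

0.077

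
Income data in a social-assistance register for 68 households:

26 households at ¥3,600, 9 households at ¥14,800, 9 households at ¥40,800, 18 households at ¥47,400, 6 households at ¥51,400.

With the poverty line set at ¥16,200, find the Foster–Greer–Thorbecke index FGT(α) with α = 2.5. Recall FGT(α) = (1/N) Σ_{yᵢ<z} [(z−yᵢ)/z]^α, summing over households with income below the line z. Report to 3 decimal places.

0.204

Poor units: 26×¥3,600, 9×¥14,800 (q = 35 of N = 68).
Shortfall ratios: (16200−3600)/16200 = 0.7778 (×26); (16200−14800)/16200 = 0.0864 (×9).
Raised to α = 2.5: 0.53351 (×26); 0.00220 (×9).
Sum = 13.890900; FGT(2.5) = 13.890900 / 68 = 0.204.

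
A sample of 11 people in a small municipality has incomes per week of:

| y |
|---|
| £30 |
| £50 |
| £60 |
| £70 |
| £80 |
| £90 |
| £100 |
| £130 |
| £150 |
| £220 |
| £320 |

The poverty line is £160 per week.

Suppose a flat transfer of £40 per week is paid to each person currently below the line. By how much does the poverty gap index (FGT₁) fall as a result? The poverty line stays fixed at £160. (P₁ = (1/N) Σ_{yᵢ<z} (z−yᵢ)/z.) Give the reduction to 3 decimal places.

Before: below the line — £30, £50, £60, £70, £80, £90, £100, £130, £150; poverty gap index (FGT₁) = 0.38636.
After the £40 transfer: below the line — £70, £90, £100, £110, £120, £130, £140; poverty gap index (FGT₁) = 0.20455.
Reduction = 0.38636 − 0.20455 = 0.182.

0.182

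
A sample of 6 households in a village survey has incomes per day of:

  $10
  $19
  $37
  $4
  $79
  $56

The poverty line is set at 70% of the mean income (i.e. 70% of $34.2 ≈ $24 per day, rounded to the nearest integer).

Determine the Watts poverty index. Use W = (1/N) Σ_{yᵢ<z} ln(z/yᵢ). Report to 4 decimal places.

Below the line: $4, $10, $19 (q = 3 of N = 6).
Log gaps: ln(24/4) = 1.7918; ln(24/10) = 0.8755; ln(24/19) = 0.2336.
W = 2.900843 / 6 = 0.4835.

0.4835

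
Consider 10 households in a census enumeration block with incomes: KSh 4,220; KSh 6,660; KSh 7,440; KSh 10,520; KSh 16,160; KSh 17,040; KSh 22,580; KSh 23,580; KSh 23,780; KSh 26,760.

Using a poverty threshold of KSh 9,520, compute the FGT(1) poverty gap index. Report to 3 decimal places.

Below the line: KSh 4,220, KSh 6,660, KSh 7,440 (q = 3 of N = 10).
Normalized shortfalls: (9520−4220)/9520 = 0.5567; (9520−6660)/9520 = 0.3004; (9520−7440)/9520 = 0.2185.
Sum of shortfalls = 1.075630; P₁ averages over all N: 1.075630 / 10 = 0.108.

0.108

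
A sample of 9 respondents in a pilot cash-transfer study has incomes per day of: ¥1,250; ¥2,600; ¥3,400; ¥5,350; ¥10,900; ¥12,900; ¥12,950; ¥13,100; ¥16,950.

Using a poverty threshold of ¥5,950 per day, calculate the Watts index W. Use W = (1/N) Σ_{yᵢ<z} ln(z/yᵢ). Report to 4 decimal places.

Below z: ¥1,250, ¥2,600, ¥3,400, ¥5,350 (q = 4 of N = 9).
ln(z/y) terms: ln(5950/1250) = 1.5602; ln(5950/2600) = 0.8279; ln(5950/3400) = 0.5596; ln(5950/5350) = 0.1063.
W = 3.054038 / 9 = 0.3393.

0.3393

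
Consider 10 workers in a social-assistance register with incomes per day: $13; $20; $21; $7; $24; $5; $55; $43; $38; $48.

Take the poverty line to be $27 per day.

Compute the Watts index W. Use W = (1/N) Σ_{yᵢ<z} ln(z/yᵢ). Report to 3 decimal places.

Below the line: $5, $7, $13, $20, $21, $24 (q = 6 of N = 10).
Log shortfalls: ln(27/5) = 1.6864; ln(27/7) = 1.3499; ln(27/13) = 0.7309; ln(27/20) = 0.3001; ln(27/21) = 0.2513; ln(27/24) = 0.1178.
W = 4.436415 / 10 = 0.444.

0.444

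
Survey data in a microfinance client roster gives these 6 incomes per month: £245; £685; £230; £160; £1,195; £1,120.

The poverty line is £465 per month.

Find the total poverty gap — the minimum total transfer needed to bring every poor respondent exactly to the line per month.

Incomes under z: £160, £230, £245 (q = 3 of N = 6).
Individual gaps: 465−160 = 305; 465−230 = 235; 465−245 = 220.
Aggregate gap = £760.

£760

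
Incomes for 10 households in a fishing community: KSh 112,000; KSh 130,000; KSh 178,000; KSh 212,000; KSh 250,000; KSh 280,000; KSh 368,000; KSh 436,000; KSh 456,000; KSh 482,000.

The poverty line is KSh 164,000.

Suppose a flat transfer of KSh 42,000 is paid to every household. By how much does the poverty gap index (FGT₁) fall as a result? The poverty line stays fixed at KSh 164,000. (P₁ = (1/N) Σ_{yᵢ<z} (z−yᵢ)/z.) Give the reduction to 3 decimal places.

Before: below the line — KSh 112,000, KSh 130,000; poverty gap index (FGT₁) = 0.05244.
After the KSh 42,000 transfer: below the line — KSh 154,000; poverty gap index (FGT₁) = 0.00610.
Reduction = 0.05244 − 0.00610 = 0.046.

0.046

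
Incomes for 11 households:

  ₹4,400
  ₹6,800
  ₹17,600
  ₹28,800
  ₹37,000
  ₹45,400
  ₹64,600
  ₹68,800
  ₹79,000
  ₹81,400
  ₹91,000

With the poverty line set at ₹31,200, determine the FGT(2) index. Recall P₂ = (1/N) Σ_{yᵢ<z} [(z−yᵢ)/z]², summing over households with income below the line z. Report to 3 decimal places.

Poor units: ₹4,400, ₹6,800, ₹17,600, ₹28,800 (q = 4 of N = 11).
Relative gaps: (31200−4400)/31200 = 0.8590; (31200−6800)/31200 = 0.7821; (31200−17600)/31200 = 0.4359; (31200−28800)/31200 = 0.0769.
Squared: 0.7378; 0.6116; 0.1900; 0.0059.
Sum = 1.545365; P₂ = 1.545365 / 11 = 0.140.

0.140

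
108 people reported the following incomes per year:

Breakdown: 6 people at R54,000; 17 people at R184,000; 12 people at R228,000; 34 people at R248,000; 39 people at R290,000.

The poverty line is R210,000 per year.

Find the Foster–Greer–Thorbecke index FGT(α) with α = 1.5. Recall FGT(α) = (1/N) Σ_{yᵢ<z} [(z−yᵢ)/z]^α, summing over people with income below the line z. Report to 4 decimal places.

Incomes under z: 6×R54,000, 17×R184,000 (q = 23 of N = 108).
Normalized shortfalls: (210000−54000)/210000 = 0.7429 (×6); (210000−184000)/210000 = 0.1238 (×17).
Raised to α = 1.5: 0.64026 (×6); 0.04356 (×17).
Sum = 4.582168; FGT(1.5) = 4.582168 / 108 = 0.0424.

0.0424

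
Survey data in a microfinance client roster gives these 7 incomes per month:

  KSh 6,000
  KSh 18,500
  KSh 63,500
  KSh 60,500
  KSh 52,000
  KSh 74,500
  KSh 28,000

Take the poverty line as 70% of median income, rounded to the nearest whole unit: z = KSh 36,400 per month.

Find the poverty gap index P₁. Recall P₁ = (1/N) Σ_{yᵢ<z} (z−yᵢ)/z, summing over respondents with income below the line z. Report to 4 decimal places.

Below the line: KSh 6,000, KSh 18,500, KSh 28,000 (q = 3 of N = 7).
Gap ratios (z−y)/z: (36400−6000)/36400 = 0.8352; (36400−18500)/36400 = 0.4918; (36400−28000)/36400 = 0.2308.
Σ = 1.557692. Dividing by the full population N = 7 gives P₁ = 0.2225.

0.2225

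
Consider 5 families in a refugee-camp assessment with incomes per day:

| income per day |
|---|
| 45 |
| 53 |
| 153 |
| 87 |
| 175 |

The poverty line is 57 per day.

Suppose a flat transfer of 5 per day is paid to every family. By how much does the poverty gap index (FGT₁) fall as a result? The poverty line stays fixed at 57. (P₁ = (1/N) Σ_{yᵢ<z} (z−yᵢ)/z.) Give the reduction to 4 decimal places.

0.0316

Before: below the line — 45, 53; poverty gap index (FGT₁) = 0.056140.
After the 5 transfer: below the line — 50; poverty gap index (FGT₁) = 0.024561.
Reduction = 0.056140 − 0.024561 = 0.0316.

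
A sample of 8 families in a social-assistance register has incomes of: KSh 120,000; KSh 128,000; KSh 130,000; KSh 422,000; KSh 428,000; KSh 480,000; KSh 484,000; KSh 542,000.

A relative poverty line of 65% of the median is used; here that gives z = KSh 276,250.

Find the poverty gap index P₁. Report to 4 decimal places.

0.2040

Below z: KSh 120,000, KSh 128,000, KSh 130,000 (q = 3 of N = 8).
Normalized shortfalls: (276250−120000)/276250 = 0.5656; (276250−128000)/276250 = 0.5367; (276250−130000)/276250 = 0.5294.
Sum of shortfalls = 1.631674; P₁ averages over all N: 1.631674 / 8 = 0.2040.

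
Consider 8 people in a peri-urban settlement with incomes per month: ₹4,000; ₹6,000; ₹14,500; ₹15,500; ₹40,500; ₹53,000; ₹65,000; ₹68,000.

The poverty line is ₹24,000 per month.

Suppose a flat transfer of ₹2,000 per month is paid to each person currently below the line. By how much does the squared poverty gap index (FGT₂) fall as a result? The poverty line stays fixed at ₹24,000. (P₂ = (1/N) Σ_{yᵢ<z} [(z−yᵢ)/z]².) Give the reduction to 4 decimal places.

Before: below the line — ₹4,000, ₹6,000, ₹14,500, ₹15,500; squared poverty gap index (FGT₂) = 0.192383.
After the ₹2,000 transfer: below the line — ₹6,000, ₹8,000, ₹16,500, ₹17,500; squared poverty gap index (FGT₂) = 0.147244.
Reduction = 0.192383 − 0.147244 = 0.0451.

0.0451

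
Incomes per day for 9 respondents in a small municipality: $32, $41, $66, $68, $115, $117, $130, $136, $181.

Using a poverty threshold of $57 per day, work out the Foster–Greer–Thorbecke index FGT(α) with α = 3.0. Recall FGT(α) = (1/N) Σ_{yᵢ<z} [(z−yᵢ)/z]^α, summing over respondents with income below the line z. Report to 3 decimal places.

Below z: $32, $41 (q = 2 of N = 9).
Shortfall ratios: (57−32)/57 = 0.4386; (57−41)/57 = 0.2807.
Raised to α = 3.0: 0.08437; 0.02212.
Sum = 0.106489; FGT(3.0) = 0.106489 / 9 = 0.012.

0.012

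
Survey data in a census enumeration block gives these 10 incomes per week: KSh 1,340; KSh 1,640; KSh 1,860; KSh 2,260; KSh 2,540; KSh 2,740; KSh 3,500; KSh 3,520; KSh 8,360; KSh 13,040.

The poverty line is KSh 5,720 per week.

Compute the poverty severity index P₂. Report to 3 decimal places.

Below the line: KSh 1,340, KSh 1,640, KSh 1,860, KSh 2,260, KSh 2,540, KSh 2,740, KSh 3,500, KSh 3,520 (q = 8 of N = 10).
Normalized shortfalls: (5720−1340)/5720 = 0.7657; (5720−1640)/5720 = 0.7133; (5720−1860)/5720 = 0.6748; (5720−2260)/5720 = 0.6049; (5720−2540)/5720 = 0.5559; (5720−2740)/5720 = 0.5210; (5720−3500)/5720 = 0.3881; (5720−3520)/5720 = 0.3846.
Squared: 0.5863; 0.5088; 0.4554; 0.3659; 0.3091; 0.2714; 0.1506; 0.1479.
Sum = 2.795467; P₂ = 2.795467 / 10 = 0.280.

0.280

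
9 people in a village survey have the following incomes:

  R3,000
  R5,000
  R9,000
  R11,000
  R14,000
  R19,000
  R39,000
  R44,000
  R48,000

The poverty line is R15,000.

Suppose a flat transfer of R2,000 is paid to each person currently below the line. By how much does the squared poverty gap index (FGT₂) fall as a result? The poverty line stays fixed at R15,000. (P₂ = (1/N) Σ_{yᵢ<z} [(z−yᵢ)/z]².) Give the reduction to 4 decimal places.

0.0558

Before: below the line — R3,000, R5,000, R9,000, R11,000, R14,000; squared poverty gap index (FGT₂) = 0.146667.
After the R2,000 transfer: below the line — R5,000, R7,000, R11,000, R13,000; squared poverty gap index (FGT₂) = 0.090864.
Reduction = 0.146667 − 0.090864 = 0.0558.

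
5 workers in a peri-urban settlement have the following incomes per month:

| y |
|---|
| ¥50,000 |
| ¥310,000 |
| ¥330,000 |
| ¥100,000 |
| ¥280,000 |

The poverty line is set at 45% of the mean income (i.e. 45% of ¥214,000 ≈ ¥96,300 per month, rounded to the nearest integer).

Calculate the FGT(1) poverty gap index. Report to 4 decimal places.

0.0962

Incomes under z: ¥50,000 (q = 1 of N = 5).
Shortfall ratios: (96300−50000)/96300 = 0.4808.
Sum of shortfalls = 0.480789; P₁ averages over all N: 0.480789 / 5 = 0.0962.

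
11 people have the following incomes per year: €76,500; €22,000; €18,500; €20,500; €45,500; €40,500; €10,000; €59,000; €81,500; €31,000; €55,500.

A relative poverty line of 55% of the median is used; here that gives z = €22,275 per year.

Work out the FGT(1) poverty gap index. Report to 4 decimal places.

Below z: €10,000, €18,500, €20,500, €22,000 (q = 4 of N = 11).
Gap ratios (z−y)/z: (22275−10000)/22275 = 0.5511; (22275−18500)/22275 = 0.1695; (22275−20500)/22275 = 0.0797; (22275−22000)/22275 = 0.0123.
Σ = 0.812570. Dividing by the full population N = 11 gives P₁ = 0.0739.

0.0739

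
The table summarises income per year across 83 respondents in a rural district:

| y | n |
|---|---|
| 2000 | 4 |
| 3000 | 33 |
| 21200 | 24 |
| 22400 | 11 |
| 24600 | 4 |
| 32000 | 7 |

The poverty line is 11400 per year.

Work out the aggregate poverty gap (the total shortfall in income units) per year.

Poor units: 4×2000, 33×3000 (q = 37 of N = 83).
Individual gaps: 4×(11400−2000) = 37600; 33×(11400−3000) = 277200.
Aggregate gap = 314800.

314800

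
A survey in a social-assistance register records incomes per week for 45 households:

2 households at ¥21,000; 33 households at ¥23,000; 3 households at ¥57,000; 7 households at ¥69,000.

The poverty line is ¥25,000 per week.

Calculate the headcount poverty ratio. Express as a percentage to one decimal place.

77.8%

35 of the 45 households have income below ¥25,000.
H = 35/45 = 77.8%.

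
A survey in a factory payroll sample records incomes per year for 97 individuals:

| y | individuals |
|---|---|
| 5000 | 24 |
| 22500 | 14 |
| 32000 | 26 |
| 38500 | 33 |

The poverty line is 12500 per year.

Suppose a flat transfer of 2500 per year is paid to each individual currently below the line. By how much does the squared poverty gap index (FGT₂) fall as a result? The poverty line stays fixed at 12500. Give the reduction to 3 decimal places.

Before: below the line — 24×5000; squared poverty gap index (FGT₂) = 0.08907.
After the 2500 transfer: below the line — 24×7500; squared poverty gap index (FGT₂) = 0.03959.
Reduction = 0.08907 − 0.03959 = 0.049.

0.049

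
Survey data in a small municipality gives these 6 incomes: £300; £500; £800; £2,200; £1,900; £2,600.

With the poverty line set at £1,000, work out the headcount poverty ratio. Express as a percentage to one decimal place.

50.0%

3 of the 6 households have income below £1,000.
H = 3/6 = 50.0%.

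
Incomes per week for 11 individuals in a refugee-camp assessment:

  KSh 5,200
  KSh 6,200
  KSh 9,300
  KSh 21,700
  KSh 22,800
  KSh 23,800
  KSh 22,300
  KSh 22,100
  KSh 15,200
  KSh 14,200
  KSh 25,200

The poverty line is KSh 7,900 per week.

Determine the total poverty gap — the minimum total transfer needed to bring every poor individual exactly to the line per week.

KSh 4,400

Incomes under z: KSh 5,200, KSh 6,200 (q = 2 of N = 11).
Individual gaps: 7900−5200 = 2700; 7900−6200 = 1700.
Aggregate gap = KSh 4,400.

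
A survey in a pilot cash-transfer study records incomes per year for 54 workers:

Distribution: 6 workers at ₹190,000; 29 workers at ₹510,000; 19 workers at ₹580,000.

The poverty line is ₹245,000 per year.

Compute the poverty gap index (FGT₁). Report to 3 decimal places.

0.025

Incomes under z: 6×₹190,000 (q = 6 of N = 54).
Normalized shortfalls: (245000−190000)/245000 = 0.2245 (×6).
Sum of shortfalls = 1.346939; P₁ averages over all N: 1.346939 / 54 = 0.025.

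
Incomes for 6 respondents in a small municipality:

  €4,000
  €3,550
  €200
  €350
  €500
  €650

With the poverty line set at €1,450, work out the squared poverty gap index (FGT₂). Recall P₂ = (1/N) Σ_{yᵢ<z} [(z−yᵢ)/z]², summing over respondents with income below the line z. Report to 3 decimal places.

Below z: €200, €350, €500, €650 (q = 4 of N = 6).
Relative gaps: (1450−200)/1450 = 0.8621; (1450−350)/1450 = 0.7586; (1450−500)/1450 = 0.6552; (1450−650)/1450 = 0.5517.
Squared: 0.7432; 0.5755; 0.4293; 0.3044.
Sum = 2.052319; P₂ = 2.052319 / 6 = 0.342.

0.342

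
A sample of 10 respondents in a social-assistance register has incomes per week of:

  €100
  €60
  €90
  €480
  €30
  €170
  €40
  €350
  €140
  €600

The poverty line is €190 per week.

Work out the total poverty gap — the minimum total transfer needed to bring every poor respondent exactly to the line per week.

Below z: €30, €40, €60, €90, €100, €140, €170 (q = 7 of N = 10).
Individual gaps: 190−30 = 160; 190−40 = 150; 190−60 = 130; 190−90 = 100; 190−100 = 90; 190−140 = 50; 190−170 = 20.
Aggregate gap = €700.

€700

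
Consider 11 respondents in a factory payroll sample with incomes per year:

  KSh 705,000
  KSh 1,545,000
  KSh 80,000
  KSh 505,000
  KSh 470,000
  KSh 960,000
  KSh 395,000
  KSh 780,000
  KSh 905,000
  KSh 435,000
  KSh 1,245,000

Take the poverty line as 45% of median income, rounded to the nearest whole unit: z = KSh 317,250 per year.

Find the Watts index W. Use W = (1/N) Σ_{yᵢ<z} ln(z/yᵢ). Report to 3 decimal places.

Below z: KSh 80,000 (q = 1 of N = 11).
Log shortfalls: ln(317250/80000) = 1.3777.
W = 1.377663 / 11 = 0.125.

0.125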